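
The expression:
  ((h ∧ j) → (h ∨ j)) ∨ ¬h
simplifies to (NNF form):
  True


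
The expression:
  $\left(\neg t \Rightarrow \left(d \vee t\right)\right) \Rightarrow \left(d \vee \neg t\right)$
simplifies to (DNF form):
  $d \vee \neg t$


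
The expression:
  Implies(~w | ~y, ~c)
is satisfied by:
  {w: True, y: True, c: False}
  {w: True, y: False, c: False}
  {y: True, w: False, c: False}
  {w: False, y: False, c: False}
  {w: True, c: True, y: True}


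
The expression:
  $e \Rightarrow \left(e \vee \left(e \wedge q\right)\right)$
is always true.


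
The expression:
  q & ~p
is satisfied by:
  {q: True, p: False}


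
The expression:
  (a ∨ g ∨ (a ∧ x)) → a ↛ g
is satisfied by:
  {g: False}


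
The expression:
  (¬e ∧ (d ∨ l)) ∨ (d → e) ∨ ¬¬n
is always true.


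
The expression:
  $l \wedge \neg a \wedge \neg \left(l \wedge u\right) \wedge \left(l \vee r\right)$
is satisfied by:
  {l: True, u: False, a: False}


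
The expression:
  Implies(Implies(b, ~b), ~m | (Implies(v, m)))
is always true.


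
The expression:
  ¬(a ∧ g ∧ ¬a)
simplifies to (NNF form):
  True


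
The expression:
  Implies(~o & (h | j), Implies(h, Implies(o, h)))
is always true.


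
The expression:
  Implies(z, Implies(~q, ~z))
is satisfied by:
  {q: True, z: False}
  {z: False, q: False}
  {z: True, q: True}


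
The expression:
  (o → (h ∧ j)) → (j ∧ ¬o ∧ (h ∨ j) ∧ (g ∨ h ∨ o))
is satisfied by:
  {o: True, g: True, h: False, j: False}
  {o: True, g: False, h: False, j: False}
  {j: True, o: True, g: True, h: False}
  {j: True, o: True, g: False, h: False}
  {o: True, h: True, g: True, j: False}
  {o: True, h: True, g: False, j: False}
  {h: False, j: True, g: True, o: False}
  {j: True, h: True, g: True, o: False}
  {j: True, h: True, g: False, o: False}


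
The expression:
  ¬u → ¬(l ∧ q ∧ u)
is always true.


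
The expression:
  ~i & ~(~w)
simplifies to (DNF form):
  w & ~i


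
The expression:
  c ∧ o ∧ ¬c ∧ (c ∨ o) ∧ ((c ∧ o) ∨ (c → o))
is never true.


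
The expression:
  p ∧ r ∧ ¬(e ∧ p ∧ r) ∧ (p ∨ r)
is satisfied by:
  {r: True, p: True, e: False}


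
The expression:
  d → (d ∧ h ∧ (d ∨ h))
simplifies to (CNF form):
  h ∨ ¬d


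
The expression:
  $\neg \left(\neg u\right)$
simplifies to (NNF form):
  $u$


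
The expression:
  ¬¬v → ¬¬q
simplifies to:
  q ∨ ¬v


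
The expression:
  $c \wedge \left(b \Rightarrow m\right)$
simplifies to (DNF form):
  $\left(c \wedge m\right) \vee \left(c \wedge \neg b\right)$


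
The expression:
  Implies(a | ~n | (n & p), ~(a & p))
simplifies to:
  ~a | ~p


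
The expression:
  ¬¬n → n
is always true.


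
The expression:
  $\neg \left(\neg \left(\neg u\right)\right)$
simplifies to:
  $\neg u$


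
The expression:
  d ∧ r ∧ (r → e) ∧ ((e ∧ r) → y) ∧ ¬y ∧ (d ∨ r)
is never true.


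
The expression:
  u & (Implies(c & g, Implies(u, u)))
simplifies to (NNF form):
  u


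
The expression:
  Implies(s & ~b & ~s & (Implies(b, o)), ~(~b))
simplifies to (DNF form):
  True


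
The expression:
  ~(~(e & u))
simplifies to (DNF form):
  e & u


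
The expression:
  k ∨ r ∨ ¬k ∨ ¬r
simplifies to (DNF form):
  True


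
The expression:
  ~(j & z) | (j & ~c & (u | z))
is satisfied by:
  {c: False, z: False, j: False}
  {j: True, c: False, z: False}
  {z: True, c: False, j: False}
  {j: True, z: True, c: False}
  {c: True, j: False, z: False}
  {j: True, c: True, z: False}
  {z: True, c: True, j: False}


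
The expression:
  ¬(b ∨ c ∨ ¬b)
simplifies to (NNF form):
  False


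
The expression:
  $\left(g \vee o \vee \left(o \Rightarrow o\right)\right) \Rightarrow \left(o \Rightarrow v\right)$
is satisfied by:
  {v: True, o: False}
  {o: False, v: False}
  {o: True, v: True}


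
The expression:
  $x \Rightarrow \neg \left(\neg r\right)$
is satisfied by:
  {r: True, x: False}
  {x: False, r: False}
  {x: True, r: True}


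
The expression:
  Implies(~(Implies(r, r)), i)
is always true.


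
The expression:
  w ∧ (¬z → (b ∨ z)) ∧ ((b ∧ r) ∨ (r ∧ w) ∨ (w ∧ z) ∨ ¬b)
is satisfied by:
  {b: True, z: True, w: True, r: True}
  {b: True, z: True, w: True, r: False}
  {z: True, w: True, r: True, b: False}
  {z: True, w: True, r: False, b: False}
  {b: True, w: True, r: True, z: False}


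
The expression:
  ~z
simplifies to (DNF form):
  ~z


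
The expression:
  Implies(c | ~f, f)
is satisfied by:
  {f: True}


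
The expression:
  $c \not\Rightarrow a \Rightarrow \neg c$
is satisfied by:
  {a: True, c: False}
  {c: False, a: False}
  {c: True, a: True}


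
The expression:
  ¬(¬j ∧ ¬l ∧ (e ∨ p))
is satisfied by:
  {l: True, j: True, p: False, e: False}
  {l: True, e: True, j: True, p: False}
  {l: True, j: True, p: True, e: False}
  {l: True, e: True, j: True, p: True}
  {l: True, p: False, j: False, e: False}
  {l: True, e: True, p: False, j: False}
  {l: True, p: True, j: False, e: False}
  {l: True, e: True, p: True, j: False}
  {j: True, e: False, p: False, l: False}
  {e: True, j: True, p: False, l: False}
  {j: True, p: True, e: False, l: False}
  {e: True, j: True, p: True, l: False}
  {e: False, p: False, j: False, l: False}


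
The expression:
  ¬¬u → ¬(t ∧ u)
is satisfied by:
  {u: False, t: False}
  {t: True, u: False}
  {u: True, t: False}


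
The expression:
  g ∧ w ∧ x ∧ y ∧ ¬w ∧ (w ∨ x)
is never true.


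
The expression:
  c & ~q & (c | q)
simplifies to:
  c & ~q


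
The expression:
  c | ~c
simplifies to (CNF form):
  True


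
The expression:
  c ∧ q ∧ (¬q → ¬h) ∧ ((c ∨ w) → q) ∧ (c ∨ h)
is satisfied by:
  {c: True, q: True}


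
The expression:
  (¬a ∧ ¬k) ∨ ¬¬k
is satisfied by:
  {k: True, a: False}
  {a: False, k: False}
  {a: True, k: True}


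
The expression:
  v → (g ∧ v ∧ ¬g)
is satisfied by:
  {v: False}


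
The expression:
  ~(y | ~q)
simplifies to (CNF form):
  q & ~y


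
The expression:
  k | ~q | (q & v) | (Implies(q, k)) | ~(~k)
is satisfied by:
  {k: True, v: True, q: False}
  {k: True, v: False, q: False}
  {v: True, k: False, q: False}
  {k: False, v: False, q: False}
  {q: True, k: True, v: True}
  {q: True, k: True, v: False}
  {q: True, v: True, k: False}


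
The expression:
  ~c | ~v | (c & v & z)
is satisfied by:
  {z: True, v: False, c: False}
  {v: False, c: False, z: False}
  {c: True, z: True, v: False}
  {c: True, v: False, z: False}
  {z: True, v: True, c: False}
  {v: True, z: False, c: False}
  {c: True, v: True, z: True}


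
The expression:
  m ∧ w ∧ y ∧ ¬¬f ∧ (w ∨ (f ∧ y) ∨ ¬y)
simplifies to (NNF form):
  f ∧ m ∧ w ∧ y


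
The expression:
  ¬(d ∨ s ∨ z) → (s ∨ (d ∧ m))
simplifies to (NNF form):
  d ∨ s ∨ z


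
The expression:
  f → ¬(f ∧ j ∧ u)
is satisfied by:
  {u: False, j: False, f: False}
  {f: True, u: False, j: False}
  {j: True, u: False, f: False}
  {f: True, j: True, u: False}
  {u: True, f: False, j: False}
  {f: True, u: True, j: False}
  {j: True, u: True, f: False}


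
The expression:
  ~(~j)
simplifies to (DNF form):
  j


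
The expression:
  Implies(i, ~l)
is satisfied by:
  {l: False, i: False}
  {i: True, l: False}
  {l: True, i: False}


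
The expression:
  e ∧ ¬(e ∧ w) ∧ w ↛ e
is never true.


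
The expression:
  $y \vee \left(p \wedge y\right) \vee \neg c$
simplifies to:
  $y \vee \neg c$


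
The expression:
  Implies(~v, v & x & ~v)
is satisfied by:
  {v: True}


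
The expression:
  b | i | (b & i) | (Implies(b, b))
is always true.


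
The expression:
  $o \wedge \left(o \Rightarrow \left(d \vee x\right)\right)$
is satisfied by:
  {x: True, d: True, o: True}
  {x: True, o: True, d: False}
  {d: True, o: True, x: False}


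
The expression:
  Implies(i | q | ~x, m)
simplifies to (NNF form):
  m | (x & ~i & ~q)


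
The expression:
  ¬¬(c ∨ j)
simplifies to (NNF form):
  c ∨ j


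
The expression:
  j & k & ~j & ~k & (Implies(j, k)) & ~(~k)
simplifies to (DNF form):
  False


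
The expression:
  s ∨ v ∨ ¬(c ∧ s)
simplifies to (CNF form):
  True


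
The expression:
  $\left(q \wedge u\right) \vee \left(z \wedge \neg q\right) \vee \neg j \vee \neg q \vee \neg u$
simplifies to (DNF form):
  $\text{True}$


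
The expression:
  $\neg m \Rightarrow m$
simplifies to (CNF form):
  $m$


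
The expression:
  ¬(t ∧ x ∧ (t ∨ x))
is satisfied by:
  {t: False, x: False}
  {x: True, t: False}
  {t: True, x: False}


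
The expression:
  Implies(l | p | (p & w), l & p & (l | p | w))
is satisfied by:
  {l: False, p: False}
  {p: True, l: True}


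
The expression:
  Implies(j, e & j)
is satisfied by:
  {e: True, j: False}
  {j: False, e: False}
  {j: True, e: True}


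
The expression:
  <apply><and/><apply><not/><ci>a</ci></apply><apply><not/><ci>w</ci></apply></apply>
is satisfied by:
  {w: False, a: False}


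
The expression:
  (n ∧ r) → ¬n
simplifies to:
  ¬n ∨ ¬r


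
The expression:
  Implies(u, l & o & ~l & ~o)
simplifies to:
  ~u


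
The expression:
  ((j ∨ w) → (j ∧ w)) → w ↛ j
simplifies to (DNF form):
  (j ∧ ¬w) ∨ (w ∧ ¬j)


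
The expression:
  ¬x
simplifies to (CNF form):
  ¬x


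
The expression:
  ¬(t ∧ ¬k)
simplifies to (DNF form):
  k ∨ ¬t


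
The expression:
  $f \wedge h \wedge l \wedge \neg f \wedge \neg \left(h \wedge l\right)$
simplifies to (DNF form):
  $\text{False}$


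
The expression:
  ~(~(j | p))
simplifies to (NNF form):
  j | p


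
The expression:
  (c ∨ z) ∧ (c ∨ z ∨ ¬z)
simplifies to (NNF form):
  c ∨ z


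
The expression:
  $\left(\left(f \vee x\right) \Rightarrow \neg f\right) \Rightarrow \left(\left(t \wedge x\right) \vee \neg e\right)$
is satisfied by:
  {t: True, f: True, x: True, e: False}
  {t: True, f: True, x: False, e: False}
  {f: True, x: True, t: False, e: False}
  {f: True, t: False, x: False, e: False}
  {t: True, x: True, f: False, e: False}
  {t: True, x: False, f: False, e: False}
  {x: True, t: False, f: False, e: False}
  {t: False, x: False, f: False, e: False}
  {t: True, e: True, f: True, x: True}
  {t: True, e: True, f: True, x: False}
  {e: True, f: True, x: True, t: False}
  {e: True, f: True, x: False, t: False}
  {e: True, t: True, x: True, f: False}


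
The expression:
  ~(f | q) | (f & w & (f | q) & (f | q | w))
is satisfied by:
  {w: True, f: False, q: False}
  {w: False, f: False, q: False}
  {f: True, w: True, q: False}
  {q: True, f: True, w: True}


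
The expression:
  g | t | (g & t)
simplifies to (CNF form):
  g | t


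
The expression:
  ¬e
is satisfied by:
  {e: False}


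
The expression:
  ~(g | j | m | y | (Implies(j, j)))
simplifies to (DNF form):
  False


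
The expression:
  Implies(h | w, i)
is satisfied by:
  {i: True, h: False, w: False}
  {i: True, w: True, h: False}
  {i: True, h: True, w: False}
  {i: True, w: True, h: True}
  {w: False, h: False, i: False}


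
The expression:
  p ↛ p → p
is always true.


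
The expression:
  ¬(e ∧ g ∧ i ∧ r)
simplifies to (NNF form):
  ¬e ∨ ¬g ∨ ¬i ∨ ¬r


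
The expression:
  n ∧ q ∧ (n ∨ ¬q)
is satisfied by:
  {q: True, n: True}


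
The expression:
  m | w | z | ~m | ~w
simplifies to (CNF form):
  True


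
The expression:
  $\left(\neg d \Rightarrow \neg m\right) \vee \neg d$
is always true.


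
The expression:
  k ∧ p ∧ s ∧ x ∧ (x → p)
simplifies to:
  k ∧ p ∧ s ∧ x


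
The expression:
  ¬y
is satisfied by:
  {y: False}


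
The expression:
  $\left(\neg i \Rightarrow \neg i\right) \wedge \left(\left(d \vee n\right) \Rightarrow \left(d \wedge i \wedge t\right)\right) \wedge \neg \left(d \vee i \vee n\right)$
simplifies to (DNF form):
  $\neg d \wedge \neg i \wedge \neg n$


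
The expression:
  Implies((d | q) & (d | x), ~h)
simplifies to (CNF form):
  (~d | ~h) & (~d | ~h | ~q) & (~d | ~h | ~x) & (~h | ~q | ~x)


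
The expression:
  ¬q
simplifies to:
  ¬q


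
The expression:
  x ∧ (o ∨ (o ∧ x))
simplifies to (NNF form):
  o ∧ x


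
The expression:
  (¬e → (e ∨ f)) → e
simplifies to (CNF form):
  e ∨ ¬f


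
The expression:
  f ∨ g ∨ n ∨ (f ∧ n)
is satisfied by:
  {n: True, g: True, f: True}
  {n: True, g: True, f: False}
  {n: True, f: True, g: False}
  {n: True, f: False, g: False}
  {g: True, f: True, n: False}
  {g: True, f: False, n: False}
  {f: True, g: False, n: False}


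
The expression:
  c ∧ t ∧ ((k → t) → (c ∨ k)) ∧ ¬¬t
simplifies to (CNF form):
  c ∧ t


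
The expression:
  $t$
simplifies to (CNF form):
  $t$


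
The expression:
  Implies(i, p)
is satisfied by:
  {p: True, i: False}
  {i: False, p: False}
  {i: True, p: True}


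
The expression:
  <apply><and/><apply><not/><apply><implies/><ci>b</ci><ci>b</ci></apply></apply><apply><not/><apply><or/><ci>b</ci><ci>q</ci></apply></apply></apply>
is never true.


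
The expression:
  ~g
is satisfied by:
  {g: False}


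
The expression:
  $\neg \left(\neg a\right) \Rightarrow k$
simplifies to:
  $k \vee \neg a$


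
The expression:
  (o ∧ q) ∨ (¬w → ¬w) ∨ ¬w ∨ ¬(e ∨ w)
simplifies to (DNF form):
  True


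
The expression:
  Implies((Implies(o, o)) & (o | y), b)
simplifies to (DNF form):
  b | (~o & ~y)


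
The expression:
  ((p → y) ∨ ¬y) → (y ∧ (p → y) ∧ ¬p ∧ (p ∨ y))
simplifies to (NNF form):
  y ∧ ¬p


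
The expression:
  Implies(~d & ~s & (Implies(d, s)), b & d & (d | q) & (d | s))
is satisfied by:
  {d: True, s: True}
  {d: True, s: False}
  {s: True, d: False}


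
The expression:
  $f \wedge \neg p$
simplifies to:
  $f \wedge \neg p$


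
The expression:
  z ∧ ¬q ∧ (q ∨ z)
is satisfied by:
  {z: True, q: False}


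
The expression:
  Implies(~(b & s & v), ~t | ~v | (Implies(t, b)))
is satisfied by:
  {b: True, v: False, t: False}
  {v: False, t: False, b: False}
  {b: True, t: True, v: False}
  {t: True, v: False, b: False}
  {b: True, v: True, t: False}
  {v: True, b: False, t: False}
  {b: True, t: True, v: True}


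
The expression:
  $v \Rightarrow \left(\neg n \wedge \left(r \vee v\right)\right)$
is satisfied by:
  {v: False, n: False}
  {n: True, v: False}
  {v: True, n: False}


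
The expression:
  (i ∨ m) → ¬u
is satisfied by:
  {i: False, u: False, m: False}
  {m: True, i: False, u: False}
  {i: True, m: False, u: False}
  {m: True, i: True, u: False}
  {u: True, m: False, i: False}


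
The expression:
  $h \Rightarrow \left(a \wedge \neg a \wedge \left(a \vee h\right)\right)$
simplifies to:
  $\neg h$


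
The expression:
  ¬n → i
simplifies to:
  i ∨ n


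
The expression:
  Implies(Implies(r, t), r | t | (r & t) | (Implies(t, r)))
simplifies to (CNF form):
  True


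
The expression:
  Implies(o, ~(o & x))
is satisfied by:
  {o: False, x: False}
  {x: True, o: False}
  {o: True, x: False}


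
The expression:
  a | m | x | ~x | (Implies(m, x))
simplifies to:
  True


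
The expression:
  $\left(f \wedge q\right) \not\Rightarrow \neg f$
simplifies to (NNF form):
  $f \wedge q$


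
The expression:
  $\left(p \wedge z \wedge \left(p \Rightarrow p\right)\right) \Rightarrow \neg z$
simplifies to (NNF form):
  $\neg p \vee \neg z$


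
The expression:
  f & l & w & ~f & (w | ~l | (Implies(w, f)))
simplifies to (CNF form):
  False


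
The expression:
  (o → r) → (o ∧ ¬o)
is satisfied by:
  {o: True, r: False}


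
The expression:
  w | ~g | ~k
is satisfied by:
  {w: True, g: False, k: False}
  {g: False, k: False, w: False}
  {w: True, k: True, g: False}
  {k: True, g: False, w: False}
  {w: True, g: True, k: False}
  {g: True, w: False, k: False}
  {w: True, k: True, g: True}


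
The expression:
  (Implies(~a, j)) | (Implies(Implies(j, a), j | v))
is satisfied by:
  {a: True, v: True, j: True}
  {a: True, v: True, j: False}
  {a: True, j: True, v: False}
  {a: True, j: False, v: False}
  {v: True, j: True, a: False}
  {v: True, j: False, a: False}
  {j: True, v: False, a: False}


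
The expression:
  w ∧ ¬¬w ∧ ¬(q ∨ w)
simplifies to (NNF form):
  False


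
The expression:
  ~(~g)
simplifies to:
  g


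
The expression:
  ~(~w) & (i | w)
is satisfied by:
  {w: True}


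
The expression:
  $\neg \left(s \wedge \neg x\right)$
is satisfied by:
  {x: True, s: False}
  {s: False, x: False}
  {s: True, x: True}


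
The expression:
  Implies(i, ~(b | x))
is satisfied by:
  {x: False, i: False, b: False}
  {b: True, x: False, i: False}
  {x: True, b: False, i: False}
  {b: True, x: True, i: False}
  {i: True, b: False, x: False}


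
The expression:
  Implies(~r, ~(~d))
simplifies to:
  d | r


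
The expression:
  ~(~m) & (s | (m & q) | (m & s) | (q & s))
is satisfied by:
  {m: True, q: True, s: True}
  {m: True, q: True, s: False}
  {m: True, s: True, q: False}


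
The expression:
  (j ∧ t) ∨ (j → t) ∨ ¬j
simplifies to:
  t ∨ ¬j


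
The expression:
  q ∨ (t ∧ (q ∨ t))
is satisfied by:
  {t: True, q: True}
  {t: True, q: False}
  {q: True, t: False}


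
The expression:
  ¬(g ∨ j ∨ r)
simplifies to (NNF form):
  ¬g ∧ ¬j ∧ ¬r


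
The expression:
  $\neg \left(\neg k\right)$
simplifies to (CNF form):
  $k$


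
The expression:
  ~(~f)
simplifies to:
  f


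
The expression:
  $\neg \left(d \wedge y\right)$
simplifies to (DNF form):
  $\neg d \vee \neg y$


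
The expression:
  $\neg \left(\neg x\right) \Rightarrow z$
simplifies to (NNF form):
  $z \vee \neg x$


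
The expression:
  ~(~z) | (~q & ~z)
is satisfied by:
  {z: True, q: False}
  {q: False, z: False}
  {q: True, z: True}


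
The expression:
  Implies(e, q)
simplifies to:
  q | ~e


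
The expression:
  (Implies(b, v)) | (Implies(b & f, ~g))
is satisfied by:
  {v: True, g: False, b: False, f: False}
  {f: False, g: False, v: False, b: False}
  {f: True, v: True, g: False, b: False}
  {f: True, g: False, v: False, b: False}
  {b: True, v: True, f: False, g: False}
  {b: True, f: False, g: False, v: False}
  {b: True, f: True, v: True, g: False}
  {b: True, f: True, g: False, v: False}
  {v: True, g: True, b: False, f: False}
  {g: True, b: False, v: False, f: False}
  {f: True, g: True, v: True, b: False}
  {f: True, g: True, b: False, v: False}
  {v: True, g: True, b: True, f: False}
  {g: True, b: True, f: False, v: False}
  {f: True, g: True, b: True, v: True}


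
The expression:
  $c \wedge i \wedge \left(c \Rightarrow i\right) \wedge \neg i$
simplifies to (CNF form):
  $\text{False}$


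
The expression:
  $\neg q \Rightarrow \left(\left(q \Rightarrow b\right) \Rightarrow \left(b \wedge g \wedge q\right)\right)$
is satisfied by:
  {q: True}


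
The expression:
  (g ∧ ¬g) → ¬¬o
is always true.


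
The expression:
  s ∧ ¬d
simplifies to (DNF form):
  s ∧ ¬d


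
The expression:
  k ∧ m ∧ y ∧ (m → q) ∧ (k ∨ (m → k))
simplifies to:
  k ∧ m ∧ q ∧ y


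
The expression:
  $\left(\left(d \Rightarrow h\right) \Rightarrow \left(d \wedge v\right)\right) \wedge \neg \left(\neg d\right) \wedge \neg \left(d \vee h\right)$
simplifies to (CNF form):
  $\text{False}$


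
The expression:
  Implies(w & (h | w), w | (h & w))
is always true.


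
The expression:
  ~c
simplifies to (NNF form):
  ~c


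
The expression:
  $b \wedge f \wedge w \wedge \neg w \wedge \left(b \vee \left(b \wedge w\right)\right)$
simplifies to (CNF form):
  $\text{False}$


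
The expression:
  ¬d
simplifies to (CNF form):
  ¬d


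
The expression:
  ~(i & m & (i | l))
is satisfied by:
  {m: False, i: False}
  {i: True, m: False}
  {m: True, i: False}


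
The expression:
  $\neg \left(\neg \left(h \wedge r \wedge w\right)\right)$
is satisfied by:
  {r: True, h: True, w: True}


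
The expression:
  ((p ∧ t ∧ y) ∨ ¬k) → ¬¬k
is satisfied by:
  {k: True}


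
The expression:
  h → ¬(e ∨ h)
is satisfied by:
  {h: False}


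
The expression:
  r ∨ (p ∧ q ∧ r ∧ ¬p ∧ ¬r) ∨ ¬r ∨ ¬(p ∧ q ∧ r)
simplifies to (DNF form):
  True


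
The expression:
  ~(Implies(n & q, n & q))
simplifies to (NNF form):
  False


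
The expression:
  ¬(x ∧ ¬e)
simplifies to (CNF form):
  e ∨ ¬x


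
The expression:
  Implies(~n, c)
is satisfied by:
  {n: True, c: True}
  {n: True, c: False}
  {c: True, n: False}


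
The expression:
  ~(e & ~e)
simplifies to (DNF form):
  True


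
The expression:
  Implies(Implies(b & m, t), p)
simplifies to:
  p | (b & m & ~t)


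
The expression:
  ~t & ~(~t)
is never true.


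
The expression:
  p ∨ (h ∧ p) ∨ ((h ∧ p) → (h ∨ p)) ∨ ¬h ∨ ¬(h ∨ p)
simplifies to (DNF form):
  True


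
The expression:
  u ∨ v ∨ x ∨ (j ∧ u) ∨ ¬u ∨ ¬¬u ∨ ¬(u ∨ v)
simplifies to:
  True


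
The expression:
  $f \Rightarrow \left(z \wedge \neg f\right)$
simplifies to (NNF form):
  $\neg f$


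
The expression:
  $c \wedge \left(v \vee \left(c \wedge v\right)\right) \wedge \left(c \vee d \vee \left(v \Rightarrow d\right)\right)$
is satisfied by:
  {c: True, v: True}


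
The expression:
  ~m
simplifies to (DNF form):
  ~m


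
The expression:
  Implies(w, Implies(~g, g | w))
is always true.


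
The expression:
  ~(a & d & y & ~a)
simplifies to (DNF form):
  True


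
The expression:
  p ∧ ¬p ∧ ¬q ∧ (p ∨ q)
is never true.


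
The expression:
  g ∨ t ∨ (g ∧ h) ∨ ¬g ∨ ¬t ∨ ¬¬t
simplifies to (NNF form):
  True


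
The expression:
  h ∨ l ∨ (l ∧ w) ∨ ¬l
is always true.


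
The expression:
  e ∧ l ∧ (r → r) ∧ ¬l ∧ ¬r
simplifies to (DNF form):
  False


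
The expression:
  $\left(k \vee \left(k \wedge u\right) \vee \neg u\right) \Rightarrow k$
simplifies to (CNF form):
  $k \vee u$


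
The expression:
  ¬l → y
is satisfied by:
  {y: True, l: True}
  {y: True, l: False}
  {l: True, y: False}


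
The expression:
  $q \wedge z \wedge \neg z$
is never true.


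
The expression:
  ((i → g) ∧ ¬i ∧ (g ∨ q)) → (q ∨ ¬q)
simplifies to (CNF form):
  True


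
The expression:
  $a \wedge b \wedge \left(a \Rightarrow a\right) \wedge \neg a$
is never true.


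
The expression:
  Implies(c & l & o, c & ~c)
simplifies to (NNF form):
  ~c | ~l | ~o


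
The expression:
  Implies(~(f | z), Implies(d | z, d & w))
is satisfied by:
  {z: True, w: True, f: True, d: False}
  {z: True, w: True, f: False, d: False}
  {z: True, f: True, w: False, d: False}
  {z: True, f: False, w: False, d: False}
  {w: True, f: True, z: False, d: False}
  {w: True, f: False, z: False, d: False}
  {f: True, z: False, w: False, d: False}
  {f: False, z: False, w: False, d: False}
  {d: True, z: True, w: True, f: True}
  {d: True, z: True, w: True, f: False}
  {d: True, z: True, f: True, w: False}
  {d: True, z: True, f: False, w: False}
  {d: True, w: True, f: True, z: False}
  {d: True, w: True, f: False, z: False}
  {d: True, f: True, w: False, z: False}


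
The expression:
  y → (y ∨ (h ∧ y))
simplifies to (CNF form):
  True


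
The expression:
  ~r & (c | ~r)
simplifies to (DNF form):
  ~r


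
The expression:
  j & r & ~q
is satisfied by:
  {r: True, j: True, q: False}


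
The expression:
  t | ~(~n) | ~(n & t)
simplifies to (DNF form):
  True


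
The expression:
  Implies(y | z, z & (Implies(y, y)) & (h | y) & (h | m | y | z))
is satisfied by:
  {h: True, y: False, z: False}
  {h: False, y: False, z: False}
  {z: True, h: True, y: False}
  {y: True, z: True, h: True}
  {y: True, z: True, h: False}


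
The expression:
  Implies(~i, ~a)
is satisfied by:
  {i: True, a: False}
  {a: False, i: False}
  {a: True, i: True}


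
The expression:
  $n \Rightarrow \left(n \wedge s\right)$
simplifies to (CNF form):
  $s \vee \neg n$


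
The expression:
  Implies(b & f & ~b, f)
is always true.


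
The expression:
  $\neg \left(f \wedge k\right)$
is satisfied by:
  {k: False, f: False}
  {f: True, k: False}
  {k: True, f: False}


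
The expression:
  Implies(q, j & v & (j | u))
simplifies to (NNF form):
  ~q | (j & v)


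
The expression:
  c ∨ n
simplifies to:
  c ∨ n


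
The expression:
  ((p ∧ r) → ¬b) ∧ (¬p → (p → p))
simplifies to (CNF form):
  ¬b ∨ ¬p ∨ ¬r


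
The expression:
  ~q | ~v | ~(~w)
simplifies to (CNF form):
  w | ~q | ~v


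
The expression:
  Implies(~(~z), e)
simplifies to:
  e | ~z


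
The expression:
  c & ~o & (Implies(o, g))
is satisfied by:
  {c: True, o: False}


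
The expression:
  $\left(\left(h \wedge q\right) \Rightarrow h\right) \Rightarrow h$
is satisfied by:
  {h: True}


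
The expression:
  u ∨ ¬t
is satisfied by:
  {u: True, t: False}
  {t: False, u: False}
  {t: True, u: True}


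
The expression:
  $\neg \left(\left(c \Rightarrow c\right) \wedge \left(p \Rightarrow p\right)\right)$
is never true.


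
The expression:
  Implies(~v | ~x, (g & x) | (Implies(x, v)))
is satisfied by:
  {v: True, g: True, x: False}
  {v: True, g: False, x: False}
  {g: True, v: False, x: False}
  {v: False, g: False, x: False}
  {x: True, v: True, g: True}
  {x: True, v: True, g: False}
  {x: True, g: True, v: False}


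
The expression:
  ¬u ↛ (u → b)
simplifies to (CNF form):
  False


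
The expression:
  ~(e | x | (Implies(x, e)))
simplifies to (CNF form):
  False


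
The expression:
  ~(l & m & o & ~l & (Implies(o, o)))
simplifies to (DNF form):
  True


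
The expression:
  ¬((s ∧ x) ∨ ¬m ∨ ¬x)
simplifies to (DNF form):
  m ∧ x ∧ ¬s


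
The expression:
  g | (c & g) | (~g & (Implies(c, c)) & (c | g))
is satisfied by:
  {c: True, g: True}
  {c: True, g: False}
  {g: True, c: False}


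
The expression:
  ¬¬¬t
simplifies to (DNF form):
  ¬t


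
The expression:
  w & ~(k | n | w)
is never true.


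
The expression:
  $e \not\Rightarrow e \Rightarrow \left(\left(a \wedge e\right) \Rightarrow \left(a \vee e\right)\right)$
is always true.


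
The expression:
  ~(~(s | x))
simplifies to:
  s | x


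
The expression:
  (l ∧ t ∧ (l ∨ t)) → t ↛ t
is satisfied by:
  {l: False, t: False}
  {t: True, l: False}
  {l: True, t: False}


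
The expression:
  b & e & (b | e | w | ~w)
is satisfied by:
  {e: True, b: True}


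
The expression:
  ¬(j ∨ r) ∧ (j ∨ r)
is never true.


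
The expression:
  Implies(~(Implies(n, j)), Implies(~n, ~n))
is always true.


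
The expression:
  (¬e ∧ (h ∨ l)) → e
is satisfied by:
  {e: True, l: False, h: False}
  {e: True, h: True, l: False}
  {e: True, l: True, h: False}
  {e: True, h: True, l: True}
  {h: False, l: False, e: False}


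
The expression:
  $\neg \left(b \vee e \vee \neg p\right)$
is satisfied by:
  {p: True, e: False, b: False}


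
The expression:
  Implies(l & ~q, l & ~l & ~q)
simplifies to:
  q | ~l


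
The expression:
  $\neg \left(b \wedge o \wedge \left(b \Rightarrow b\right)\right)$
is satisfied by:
  {o: False, b: False}
  {b: True, o: False}
  {o: True, b: False}


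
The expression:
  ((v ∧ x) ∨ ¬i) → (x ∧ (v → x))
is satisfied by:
  {i: True, x: True}
  {i: True, x: False}
  {x: True, i: False}


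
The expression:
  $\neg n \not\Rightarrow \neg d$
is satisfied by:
  {d: True, n: False}


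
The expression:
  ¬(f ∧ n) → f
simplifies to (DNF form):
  f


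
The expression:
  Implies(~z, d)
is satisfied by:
  {d: True, z: True}
  {d: True, z: False}
  {z: True, d: False}


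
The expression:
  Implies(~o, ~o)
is always true.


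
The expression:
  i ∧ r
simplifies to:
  i ∧ r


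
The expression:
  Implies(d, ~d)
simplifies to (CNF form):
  ~d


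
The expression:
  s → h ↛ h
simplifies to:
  ¬s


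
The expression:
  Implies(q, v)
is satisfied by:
  {v: True, q: False}
  {q: False, v: False}
  {q: True, v: True}


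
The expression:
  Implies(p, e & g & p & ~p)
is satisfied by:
  {p: False}


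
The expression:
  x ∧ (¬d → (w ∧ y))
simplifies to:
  x ∧ (d ∨ w) ∧ (d ∨ y)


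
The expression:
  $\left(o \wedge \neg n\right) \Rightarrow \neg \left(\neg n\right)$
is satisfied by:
  {n: True, o: False}
  {o: False, n: False}
  {o: True, n: True}


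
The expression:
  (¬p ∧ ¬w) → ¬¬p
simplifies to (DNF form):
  p ∨ w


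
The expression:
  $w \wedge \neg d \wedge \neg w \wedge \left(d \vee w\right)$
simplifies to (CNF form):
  $\text{False}$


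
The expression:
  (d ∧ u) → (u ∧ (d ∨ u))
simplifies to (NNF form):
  True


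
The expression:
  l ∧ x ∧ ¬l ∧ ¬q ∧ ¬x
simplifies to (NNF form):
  False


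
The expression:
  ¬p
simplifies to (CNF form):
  ¬p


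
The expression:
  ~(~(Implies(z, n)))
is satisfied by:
  {n: True, z: False}
  {z: False, n: False}
  {z: True, n: True}


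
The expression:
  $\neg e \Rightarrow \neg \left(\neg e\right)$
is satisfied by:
  {e: True}


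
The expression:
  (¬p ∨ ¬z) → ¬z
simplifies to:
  p ∨ ¬z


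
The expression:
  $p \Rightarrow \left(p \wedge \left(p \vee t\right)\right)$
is always true.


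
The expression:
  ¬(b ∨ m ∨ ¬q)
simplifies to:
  q ∧ ¬b ∧ ¬m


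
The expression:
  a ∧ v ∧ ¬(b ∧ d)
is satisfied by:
  {a: True, v: True, d: False, b: False}
  {b: True, a: True, v: True, d: False}
  {d: True, a: True, v: True, b: False}


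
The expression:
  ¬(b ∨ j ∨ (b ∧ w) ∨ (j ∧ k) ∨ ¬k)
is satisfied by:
  {k: True, j: False, b: False}


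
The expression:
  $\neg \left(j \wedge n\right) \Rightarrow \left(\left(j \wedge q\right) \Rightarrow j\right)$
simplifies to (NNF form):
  $\text{True}$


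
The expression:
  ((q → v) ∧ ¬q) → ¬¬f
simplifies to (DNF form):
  f ∨ q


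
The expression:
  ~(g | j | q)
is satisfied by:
  {q: False, g: False, j: False}


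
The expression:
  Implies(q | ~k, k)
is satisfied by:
  {k: True}


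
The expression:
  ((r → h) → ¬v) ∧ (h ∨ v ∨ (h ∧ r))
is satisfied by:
  {h: True, r: True, v: False}
  {h: True, r: False, v: False}
  {v: True, r: True, h: False}


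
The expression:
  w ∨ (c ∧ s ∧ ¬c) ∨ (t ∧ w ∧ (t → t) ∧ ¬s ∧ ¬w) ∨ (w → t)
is always true.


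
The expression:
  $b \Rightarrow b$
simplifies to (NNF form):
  $\text{True}$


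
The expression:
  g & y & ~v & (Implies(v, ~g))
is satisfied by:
  {g: True, y: True, v: False}


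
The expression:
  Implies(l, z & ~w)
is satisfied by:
  {z: True, l: False, w: False}
  {z: False, l: False, w: False}
  {w: True, z: True, l: False}
  {w: True, z: False, l: False}
  {l: True, z: True, w: False}


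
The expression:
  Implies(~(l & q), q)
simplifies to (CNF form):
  q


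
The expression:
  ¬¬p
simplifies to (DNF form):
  p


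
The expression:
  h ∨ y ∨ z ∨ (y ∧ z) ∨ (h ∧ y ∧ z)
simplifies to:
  h ∨ y ∨ z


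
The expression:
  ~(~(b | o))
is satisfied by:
  {b: True, o: True}
  {b: True, o: False}
  {o: True, b: False}


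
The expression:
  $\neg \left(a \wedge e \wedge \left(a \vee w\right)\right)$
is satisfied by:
  {e: False, a: False}
  {a: True, e: False}
  {e: True, a: False}


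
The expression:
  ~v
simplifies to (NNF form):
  ~v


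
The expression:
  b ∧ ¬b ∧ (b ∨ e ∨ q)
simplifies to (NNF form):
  False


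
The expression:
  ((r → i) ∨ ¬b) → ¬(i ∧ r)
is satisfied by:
  {i: False, r: False}
  {r: True, i: False}
  {i: True, r: False}


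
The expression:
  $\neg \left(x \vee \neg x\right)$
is never true.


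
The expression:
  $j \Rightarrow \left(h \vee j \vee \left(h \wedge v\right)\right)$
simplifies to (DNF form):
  $\text{True}$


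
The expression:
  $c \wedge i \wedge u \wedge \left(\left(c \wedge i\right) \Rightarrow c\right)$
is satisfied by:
  {c: True, i: True, u: True}


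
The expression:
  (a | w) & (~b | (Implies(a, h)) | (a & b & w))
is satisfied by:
  {a: True, w: True, h: True, b: False}
  {a: True, w: True, h: False, b: False}
  {a: True, w: True, b: True, h: True}
  {a: True, w: True, b: True, h: False}
  {w: True, h: True, b: False, a: False}
  {w: True, h: False, b: False, a: False}
  {w: True, b: True, h: True, a: False}
  {w: True, b: True, h: False, a: False}
  {a: True, h: True, b: False, w: False}
  {a: True, h: False, b: False, w: False}
  {a: True, b: True, h: True, w: False}


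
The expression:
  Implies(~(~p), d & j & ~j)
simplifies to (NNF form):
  ~p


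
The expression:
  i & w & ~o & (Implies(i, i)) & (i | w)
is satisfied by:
  {i: True, w: True, o: False}


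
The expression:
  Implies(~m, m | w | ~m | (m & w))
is always true.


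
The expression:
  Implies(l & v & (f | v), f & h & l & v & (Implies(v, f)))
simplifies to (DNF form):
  ~l | ~v | (f & h)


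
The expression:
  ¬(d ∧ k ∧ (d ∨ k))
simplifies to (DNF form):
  ¬d ∨ ¬k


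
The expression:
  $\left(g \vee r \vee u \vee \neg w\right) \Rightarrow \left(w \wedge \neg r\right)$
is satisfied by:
  {w: True, r: False}


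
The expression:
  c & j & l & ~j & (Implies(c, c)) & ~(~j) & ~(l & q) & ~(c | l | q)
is never true.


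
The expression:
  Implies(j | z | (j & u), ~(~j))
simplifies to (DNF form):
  j | ~z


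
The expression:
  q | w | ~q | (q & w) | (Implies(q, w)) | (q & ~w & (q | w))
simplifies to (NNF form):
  True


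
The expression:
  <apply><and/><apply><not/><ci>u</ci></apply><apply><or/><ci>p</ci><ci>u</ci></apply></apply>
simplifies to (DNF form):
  <apply><and/><ci>p</ci><apply><not/><ci>u</ci></apply></apply>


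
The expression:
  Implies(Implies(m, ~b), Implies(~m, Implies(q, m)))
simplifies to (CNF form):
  m | ~q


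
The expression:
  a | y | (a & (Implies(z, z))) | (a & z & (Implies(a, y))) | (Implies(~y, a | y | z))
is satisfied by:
  {a: True, y: True, z: True}
  {a: True, y: True, z: False}
  {a: True, z: True, y: False}
  {a: True, z: False, y: False}
  {y: True, z: True, a: False}
  {y: True, z: False, a: False}
  {z: True, y: False, a: False}


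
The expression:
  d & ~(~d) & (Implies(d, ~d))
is never true.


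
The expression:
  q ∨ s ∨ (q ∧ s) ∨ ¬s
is always true.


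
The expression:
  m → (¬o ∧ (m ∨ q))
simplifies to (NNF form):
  ¬m ∨ ¬o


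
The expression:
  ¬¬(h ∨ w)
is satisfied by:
  {h: True, w: True}
  {h: True, w: False}
  {w: True, h: False}


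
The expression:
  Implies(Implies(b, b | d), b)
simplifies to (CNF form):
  b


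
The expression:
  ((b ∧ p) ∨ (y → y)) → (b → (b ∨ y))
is always true.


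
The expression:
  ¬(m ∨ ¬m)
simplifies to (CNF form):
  False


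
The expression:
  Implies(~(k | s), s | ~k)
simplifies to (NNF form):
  True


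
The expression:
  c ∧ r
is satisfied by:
  {r: True, c: True}


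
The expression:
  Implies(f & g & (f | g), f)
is always true.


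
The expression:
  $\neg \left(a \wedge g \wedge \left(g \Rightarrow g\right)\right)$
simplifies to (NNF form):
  $\neg a \vee \neg g$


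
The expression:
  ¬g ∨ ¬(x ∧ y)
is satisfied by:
  {x: False, y: False, g: False}
  {g: True, x: False, y: False}
  {y: True, x: False, g: False}
  {g: True, y: True, x: False}
  {x: True, g: False, y: False}
  {g: True, x: True, y: False}
  {y: True, x: True, g: False}


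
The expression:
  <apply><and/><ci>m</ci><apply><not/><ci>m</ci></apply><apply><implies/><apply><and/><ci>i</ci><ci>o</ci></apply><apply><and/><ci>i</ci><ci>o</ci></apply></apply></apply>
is never true.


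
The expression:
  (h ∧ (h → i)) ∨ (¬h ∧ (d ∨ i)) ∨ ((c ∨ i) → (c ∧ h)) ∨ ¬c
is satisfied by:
  {i: True, d: True, h: True, c: False}
  {i: True, d: True, c: False, h: False}
  {i: True, h: True, c: False, d: False}
  {i: True, c: False, h: False, d: False}
  {d: True, h: True, c: False, i: False}
  {d: True, c: False, h: False, i: False}
  {h: True, d: False, c: False, i: False}
  {d: False, c: False, h: False, i: False}
  {d: True, i: True, c: True, h: True}
  {d: True, i: True, c: True, h: False}
  {i: True, c: True, h: True, d: False}
  {i: True, c: True, d: False, h: False}
  {h: True, c: True, d: True, i: False}
  {c: True, d: True, i: False, h: False}
  {c: True, h: True, i: False, d: False}


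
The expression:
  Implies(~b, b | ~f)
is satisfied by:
  {b: True, f: False}
  {f: False, b: False}
  {f: True, b: True}


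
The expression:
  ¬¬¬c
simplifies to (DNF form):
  ¬c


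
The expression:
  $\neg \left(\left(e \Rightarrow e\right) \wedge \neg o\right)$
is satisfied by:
  {o: True}


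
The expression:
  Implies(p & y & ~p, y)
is always true.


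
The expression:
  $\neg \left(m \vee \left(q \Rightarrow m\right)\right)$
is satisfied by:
  {q: True, m: False}


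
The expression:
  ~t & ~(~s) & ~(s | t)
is never true.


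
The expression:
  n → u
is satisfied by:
  {u: True, n: False}
  {n: False, u: False}
  {n: True, u: True}


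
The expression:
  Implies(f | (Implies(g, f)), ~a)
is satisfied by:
  {g: True, a: False, f: False}
  {g: False, a: False, f: False}
  {f: True, g: True, a: False}
  {f: True, g: False, a: False}
  {a: True, g: True, f: False}


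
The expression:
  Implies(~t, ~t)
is always true.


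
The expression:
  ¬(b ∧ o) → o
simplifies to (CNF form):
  o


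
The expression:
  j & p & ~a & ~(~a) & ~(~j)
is never true.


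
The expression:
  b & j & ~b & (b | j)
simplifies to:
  False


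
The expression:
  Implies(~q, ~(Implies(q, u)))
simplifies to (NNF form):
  q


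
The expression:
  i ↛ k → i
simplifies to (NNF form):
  True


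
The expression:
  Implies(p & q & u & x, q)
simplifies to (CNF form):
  True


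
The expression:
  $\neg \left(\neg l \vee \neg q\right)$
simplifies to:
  $l \wedge q$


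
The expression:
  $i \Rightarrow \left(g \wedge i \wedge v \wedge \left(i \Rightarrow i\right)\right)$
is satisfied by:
  {g: True, v: True, i: False}
  {g: True, v: False, i: False}
  {v: True, g: False, i: False}
  {g: False, v: False, i: False}
  {i: True, g: True, v: True}
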